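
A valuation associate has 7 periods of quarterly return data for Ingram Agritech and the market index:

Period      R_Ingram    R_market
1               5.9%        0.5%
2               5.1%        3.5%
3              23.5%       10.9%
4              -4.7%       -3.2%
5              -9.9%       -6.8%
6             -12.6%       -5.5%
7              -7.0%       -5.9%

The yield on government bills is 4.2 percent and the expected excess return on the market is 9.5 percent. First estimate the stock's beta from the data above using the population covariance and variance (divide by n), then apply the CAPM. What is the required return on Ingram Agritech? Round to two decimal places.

Mean R_i = (5.9 + 5.1 + 23.5 − 4.7 − 9.9 − 12.6 − 7.0) / 7 = 0.0429%
Mean R_m = (0.5 + 3.5 + 10.9 − 3.2 − 6.8 − 5.5 − 5.9) / 7 = -0.9286%
Σ(R_i − R̄_i)(R_m − R̄_m) = 470.1886  ⇒  Cov = 470.1886 / 7 = 67.1698
Σ(R_m − R̄_m)² = 246.8143  ⇒  Var(R_m) = 246.8143 / 7 = 35.2592
β = Cov / Var(R_m) = 67.1698 / 35.2592 = 1.9050
E(R) = R_f + β × MRP = 4.2% + 1.9050 × 9.5% = 22.30%

22.30%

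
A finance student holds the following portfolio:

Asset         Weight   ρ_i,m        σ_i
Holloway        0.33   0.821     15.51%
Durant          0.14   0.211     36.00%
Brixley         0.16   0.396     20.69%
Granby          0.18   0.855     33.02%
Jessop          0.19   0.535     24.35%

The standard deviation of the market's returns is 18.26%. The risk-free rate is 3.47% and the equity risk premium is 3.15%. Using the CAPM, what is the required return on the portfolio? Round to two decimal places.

β_Holloway = 0.821 × 15.51% / 18.26% = 0.6974
β_Durant = 0.211 × 36.00% / 18.26% = 0.4160
β_Brixley = 0.396 × 20.69% / 18.26% = 0.4487
β_Granby = 0.855 × 33.02% / 18.26% = 1.5461
β_Jessop = 0.535 × 24.35% / 18.26% = 0.7134
β_P = Σ w_i β_i = 0.33×0.6974 + 0.14×0.4160 + 0.16×0.4487 + 0.18×1.5461 + 0.19×0.7134 = 0.7740
E(R_P) = R_f + β_P × MRP = 3.47% + 0.7740 × 3.15% = 5.91%

5.91%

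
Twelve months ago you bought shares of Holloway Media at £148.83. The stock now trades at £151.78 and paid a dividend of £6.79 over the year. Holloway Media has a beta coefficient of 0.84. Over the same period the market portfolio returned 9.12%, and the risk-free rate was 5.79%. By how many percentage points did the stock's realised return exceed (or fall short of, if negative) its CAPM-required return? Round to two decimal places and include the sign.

Realised HPR = (P1 + D1 − P0) / P0 = (151.78 + 6.79 − 148.83) / 148.83 = 9.74 / 148.83 = 6.5444%
MRP = 9.12% − 5.79% = 3.33%
CAPM required = R_f + β·MRP = 5.79% + 0.84 × 3.33% = 8.5872%
α = realised − required = 6.5444% − 8.5872% = -2.04%

-2.04%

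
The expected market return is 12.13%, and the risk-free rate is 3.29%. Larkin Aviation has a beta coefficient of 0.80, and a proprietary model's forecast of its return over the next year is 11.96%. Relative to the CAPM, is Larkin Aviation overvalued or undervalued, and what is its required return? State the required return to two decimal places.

Undervalued; required return 10.36%

MRP = 12.13% − 3.29% = 8.84%
Required return = R_f + β·MRP = 3.29% + 0.80 × 8.84% = 10.36%
Forecast 11.96% > required 10.36% → the stock plots above the SML → undervalued.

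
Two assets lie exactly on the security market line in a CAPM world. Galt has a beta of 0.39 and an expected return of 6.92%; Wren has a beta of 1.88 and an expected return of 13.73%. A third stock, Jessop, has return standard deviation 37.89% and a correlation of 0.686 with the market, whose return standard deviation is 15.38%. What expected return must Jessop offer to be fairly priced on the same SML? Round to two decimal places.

MRP = (13.73% − 6.92%) / (1.88 − 0.39) = 4.5705%
R_f = 6.92% − 0.39 × 4.5705% = 5.1375%
β_Jessop = ρ·σ_i/σ_m = 0.686 × 37.89 / 15.38 = 1.6900
E(R_Jessop) = R_f + β × MRP = 5.1375% + 1.6900 × 4.5705% = 12.86%

12.86%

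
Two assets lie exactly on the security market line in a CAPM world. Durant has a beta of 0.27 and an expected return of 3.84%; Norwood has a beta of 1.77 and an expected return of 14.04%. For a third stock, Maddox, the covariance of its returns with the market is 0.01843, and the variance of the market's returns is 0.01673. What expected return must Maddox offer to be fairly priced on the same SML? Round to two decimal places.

9.49%

MRP = (14.04% − 3.84%) / (1.77 − 0.27) = 6.8000%
R_f = 3.84% − 0.27 × 6.8000% = 2.0040%
β_Maddox = Cov / Var(R_m) = 0.01843 / 0.01673 = 1.1016
E(R_Maddox) = R_f + β × MRP = 2.0040% + 1.1016 × 6.8000% = 9.49%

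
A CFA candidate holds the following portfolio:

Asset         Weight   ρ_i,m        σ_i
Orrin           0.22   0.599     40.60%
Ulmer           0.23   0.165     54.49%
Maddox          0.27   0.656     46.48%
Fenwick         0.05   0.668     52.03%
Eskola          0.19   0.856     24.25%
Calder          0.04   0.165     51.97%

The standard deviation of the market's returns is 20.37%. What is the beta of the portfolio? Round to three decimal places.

β_Orrin = 0.599 × 40.60% / 20.37% = 1.1939
β_Ulmer = 0.165 × 54.49% / 20.37% = 0.4414
β_Maddox = 0.656 × 46.48% / 20.37% = 1.4969
β_Fenwick = 0.668 × 52.03% / 20.37% = 1.7062
β_Eskola = 0.856 × 24.25% / 20.37% = 1.0190
β_Calder = 0.165 × 51.97% / 20.37% = 0.4210
β_P = Σ w_i β_i = 0.22×1.1939 + 0.23×0.4414 + 0.27×1.4969 + 0.05×1.7062 + 0.19×1.0190 + 0.04×0.4210 = 1.0641

1.064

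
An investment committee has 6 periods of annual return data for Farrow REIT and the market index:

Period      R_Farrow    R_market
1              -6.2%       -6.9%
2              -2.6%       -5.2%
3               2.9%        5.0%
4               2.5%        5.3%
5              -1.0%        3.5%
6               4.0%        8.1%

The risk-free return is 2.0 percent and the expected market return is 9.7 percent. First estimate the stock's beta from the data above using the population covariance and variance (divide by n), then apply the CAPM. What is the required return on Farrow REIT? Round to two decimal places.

6.61%

Mean R_i = (-6.2 − 2.6 + 2.9 + 2.5 − 1.0 + 4.0) / 6 = -0.0667%
Mean R_m = (-6.9 − 5.2 + 5.0 + 5.3 + 3.5 + 8.1) / 6 = 1.6333%
Σ(R_i − R̄_i)(R_m − R̄_m) = 113.6033  ⇒  Cov = 113.6033 / 6 = 18.9339
Σ(R_m − R̄_m)² = 189.5933  ⇒  Var(R_m) = 189.5933 / 6 = 31.5989
β = Cov / Var(R_m) = 18.9339 / 31.5989 = 0.5992
MRP = 9.7% − 2.0% = 7.70%
E(R) = R_f + β × MRP = 2.0% + 0.5992 × 7.7% = 6.61%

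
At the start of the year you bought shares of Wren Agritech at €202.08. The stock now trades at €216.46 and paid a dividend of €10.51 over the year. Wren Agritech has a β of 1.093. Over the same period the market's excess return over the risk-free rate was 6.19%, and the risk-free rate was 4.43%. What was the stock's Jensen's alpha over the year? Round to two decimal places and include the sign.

+1.12%

Realised HPR = (P1 + D1 − P0) / P0 = (216.46 + 10.51 − 202.08) / 202.08 = 24.89 / 202.08 = 12.3169%
CAPM required = R_f + β·MRP = 4.43% + 1.093 × 6.19% = 11.19567%
α = realised − required = 12.3169% − 11.19567% = +1.12%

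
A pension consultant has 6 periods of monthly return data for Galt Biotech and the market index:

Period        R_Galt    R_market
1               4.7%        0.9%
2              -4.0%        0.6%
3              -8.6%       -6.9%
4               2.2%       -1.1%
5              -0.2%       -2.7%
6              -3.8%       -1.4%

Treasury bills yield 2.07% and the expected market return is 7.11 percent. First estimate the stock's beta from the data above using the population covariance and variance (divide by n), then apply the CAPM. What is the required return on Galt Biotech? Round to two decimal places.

7.98%

Mean R_i = (4.7 − 4.0 − 8.6 + 2.2 − 0.2 − 3.8) / 6 = -1.6167%
Mean R_m = (0.9 + 0.6 − 6.9 − 1.1 − 2.7 − 1.4) / 6 = -1.7667%
Σ(R_i − R̄_i)(R_m − R̄_m) = 47.4733  ⇒  Cov = 47.4733 / 6 = 7.9122
Σ(R_m − R̄_m)² = 40.5133  ⇒  Var(R_m) = 40.5133 / 6 = 6.7522
β = Cov / Var(R_m) = 7.9122 / 6.7522 = 1.1718
MRP = 7.11% − 2.07% = 5.04%
E(R) = R_f + β × MRP = 2.07% + 1.1718 × 5.04% = 7.98%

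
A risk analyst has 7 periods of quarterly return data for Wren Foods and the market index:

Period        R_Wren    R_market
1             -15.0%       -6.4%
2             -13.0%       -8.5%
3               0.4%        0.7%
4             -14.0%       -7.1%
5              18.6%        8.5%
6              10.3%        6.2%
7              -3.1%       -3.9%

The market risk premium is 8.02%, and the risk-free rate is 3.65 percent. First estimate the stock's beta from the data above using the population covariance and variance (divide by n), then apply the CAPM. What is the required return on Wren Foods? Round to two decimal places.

18.75%

Mean R_i = (-15.0 − 13.0 + 0.4 − 14.0 + 18.6 + 10.3 − 3.1) / 7 = -2.2571%
Mean R_m = (-6.4 − 8.5 + 0.7 − 7.1 + 8.5 + 6.2 − 3.9) / 7 = -1.5000%
Σ(R_i − R̄_i)(R_m − R̄_m) = 516.5300  ⇒  Cov = 516.5300 / 7 = 73.7900
Σ(R_m − R̄_m)² = 274.2600  ⇒  Var(R_m) = 274.2600 / 7 = 39.1800
β = Cov / Var(R_m) = 73.7900 / 39.1800 = 1.8834
E(R) = R_f + β × MRP = 3.65% + 1.8834 × 8.02% = 18.75%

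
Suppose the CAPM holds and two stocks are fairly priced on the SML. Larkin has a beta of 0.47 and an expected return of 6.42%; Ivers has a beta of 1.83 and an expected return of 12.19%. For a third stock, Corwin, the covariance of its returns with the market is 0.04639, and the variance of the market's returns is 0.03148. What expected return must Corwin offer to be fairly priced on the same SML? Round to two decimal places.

MRP = (12.19% − 6.42%) / (1.83 − 0.47) = 4.2426%
R_f = 6.42% − 0.47 × 4.2426% = 4.4260%
β_Corwin = Cov / Var(R_m) = 0.04639 / 0.03148 = 1.4736
E(R_Corwin) = R_f + β × MRP = 4.4260% + 1.4736 × 4.2426% = 10.68%

10.68%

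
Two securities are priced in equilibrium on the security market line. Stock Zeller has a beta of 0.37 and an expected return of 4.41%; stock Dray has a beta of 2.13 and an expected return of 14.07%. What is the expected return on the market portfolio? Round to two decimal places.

7.87%

Both satisfy E(R) = R_f + β·MRP, so the slope of the SML is
MRP = (14.07% − 4.41%) / (2.13 − 0.37) = 9.66% / 1.76 = 5.4886%
R_f = E(R_Zeller) − β_Zeller·MRP = 4.41% − 0.37 × 5.4886% = 2.3792%
E(R_m) = R_f + MRP = 2.3792% + 5.4886% = 7.87%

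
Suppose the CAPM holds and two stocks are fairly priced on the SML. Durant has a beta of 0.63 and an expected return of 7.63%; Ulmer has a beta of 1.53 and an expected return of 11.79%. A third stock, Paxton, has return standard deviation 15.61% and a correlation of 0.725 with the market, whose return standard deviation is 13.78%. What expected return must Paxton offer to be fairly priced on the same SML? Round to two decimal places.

MRP = (11.79% − 7.63%) / (1.53 − 0.63) = 4.6222%
R_f = 7.63% − 0.63 × 4.6222% = 4.7180%
β_Paxton = ρ·σ_i/σ_m = 0.725 × 15.61 / 13.78 = 0.8213
E(R_Paxton) = R_f + β × MRP = 4.7180% + 0.8213 × 4.6222% = 8.51%

8.51%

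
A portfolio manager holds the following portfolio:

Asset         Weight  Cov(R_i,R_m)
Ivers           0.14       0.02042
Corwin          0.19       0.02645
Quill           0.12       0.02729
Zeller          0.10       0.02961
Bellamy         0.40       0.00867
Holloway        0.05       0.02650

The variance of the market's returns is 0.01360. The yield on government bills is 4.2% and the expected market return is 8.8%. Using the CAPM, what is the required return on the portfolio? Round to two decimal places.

β_Ivers = 0.02042 / 0.01360 = 1.5015
β_Corwin = 0.02645 / 0.01360 = 1.9449
β_Quill = 0.02729 / 0.01360 = 2.0066
β_Zeller = 0.02961 / 0.01360 = 2.1772
β_Bellamy = 0.00867 / 0.01360 = 0.6375
β_Holloway = 0.02650 / 0.01360 = 1.9485
β_P = Σ w_i β_i = 0.14×1.5015 + 0.19×1.9449 + 0.12×2.0066 + 0.10×2.1772 + 0.40×0.6375 + 0.05×1.9485 = 1.3907
MRP = 8.8% − 4.2% = 4.60%
E(R_P) = R_f + β_P × MRP = 4.2% + 1.3907 × 4.6% = 10.60%

10.60%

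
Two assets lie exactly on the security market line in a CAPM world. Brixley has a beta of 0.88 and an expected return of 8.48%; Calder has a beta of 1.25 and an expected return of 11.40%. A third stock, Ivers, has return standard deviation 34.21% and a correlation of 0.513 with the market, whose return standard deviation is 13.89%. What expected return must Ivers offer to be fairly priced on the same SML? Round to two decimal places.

MRP = (11.40% − 8.48%) / (1.25 − 0.88) = 7.8919%
R_f = 8.48% − 0.88 × 7.8919% = 1.5351%
β_Ivers = ρ·σ_i/σ_m = 0.513 × 34.21 / 13.89 = 1.2635
E(R_Ivers) = R_f + β × MRP = 1.5351% + 1.2635 × 7.8919% = 11.51%

11.51%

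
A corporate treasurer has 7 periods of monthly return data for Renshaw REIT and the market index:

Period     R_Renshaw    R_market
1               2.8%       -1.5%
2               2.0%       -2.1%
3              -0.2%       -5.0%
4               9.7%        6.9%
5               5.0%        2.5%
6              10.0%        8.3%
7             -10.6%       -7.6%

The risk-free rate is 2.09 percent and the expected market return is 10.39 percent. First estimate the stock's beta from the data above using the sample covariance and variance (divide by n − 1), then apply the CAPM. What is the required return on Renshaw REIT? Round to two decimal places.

11.16%

Mean R_i = (2.8 + 2.0 − 0.2 + 9.7 + 5.0 + 10.0 − 10.6) / 7 = 2.6714%
Mean R_m = (-1.5 − 2.1 − 5.0 + 6.9 + 2.5 + 8.3 − 7.6) / 7 = 0.2143%
Σ(R_i − R̄_i)(R_m − R̄_m) = 231.5829  ⇒  Cov = 231.5829 / 6 = 38.5972
Σ(R_m − R̄_m)² = 211.8486  ⇒  Var(R_m) = 211.8486 / 6 = 35.3081
β = Cov / Var(R_m) = 38.5972 / 35.3081 = 1.0932
MRP = 10.39% − 2.09% = 8.30%
E(R) = R_f + β × MRP = 2.09% + 1.0932 × 8.30% = 11.16%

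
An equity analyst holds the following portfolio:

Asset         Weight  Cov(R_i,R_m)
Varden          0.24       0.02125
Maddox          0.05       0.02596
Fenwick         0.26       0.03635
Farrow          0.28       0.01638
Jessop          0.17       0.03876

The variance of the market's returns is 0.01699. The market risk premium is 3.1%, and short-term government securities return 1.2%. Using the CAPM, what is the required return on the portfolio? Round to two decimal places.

6.13%

β_Varden = 0.02125 / 0.01699 = 1.2507
β_Maddox = 0.02596 / 0.01699 = 1.5280
β_Fenwick = 0.03635 / 0.01699 = 2.1395
β_Farrow = 0.01638 / 0.01699 = 0.9641
β_Jessop = 0.03876 / 0.01699 = 2.2813
β_P = Σ w_i β_i = 0.24×1.2507 + 0.05×1.5280 + 0.26×2.1395 + 0.28×0.9641 + 0.17×2.2813 = 1.5906
E(R_P) = R_f + β_P × MRP = 1.2% + 1.5906 × 3.1% = 6.13%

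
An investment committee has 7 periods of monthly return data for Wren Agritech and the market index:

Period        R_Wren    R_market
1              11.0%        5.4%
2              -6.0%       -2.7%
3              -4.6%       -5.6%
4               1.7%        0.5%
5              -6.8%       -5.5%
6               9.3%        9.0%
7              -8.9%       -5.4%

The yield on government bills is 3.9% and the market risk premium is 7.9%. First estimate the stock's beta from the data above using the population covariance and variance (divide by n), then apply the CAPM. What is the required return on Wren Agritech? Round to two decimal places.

Mean R_i = (11.0 − 6.0 − 4.6 + 1.7 − 6.8 + 9.3 − 8.9) / 7 = -0.6143%
Mean R_m = (5.4 − 2.7 − 5.6 + 0.5 − 5.5 + 9.0 − 5.4) / 7 = -0.6143%
Σ(R_i − R̄_i)(R_m − R̄_m) = 268.7286  ⇒  Cov = 268.7286 / 7 = 38.3898
Σ(R_m − R̄_m)² = 205.8286  ⇒  Var(R_m) = 205.8286 / 7 = 29.4041
β = Cov / Var(R_m) = 38.3898 / 29.4041 = 1.3056
E(R) = R_f + β × MRP = 3.9% + 1.3056 × 7.9% = 14.21%

14.21%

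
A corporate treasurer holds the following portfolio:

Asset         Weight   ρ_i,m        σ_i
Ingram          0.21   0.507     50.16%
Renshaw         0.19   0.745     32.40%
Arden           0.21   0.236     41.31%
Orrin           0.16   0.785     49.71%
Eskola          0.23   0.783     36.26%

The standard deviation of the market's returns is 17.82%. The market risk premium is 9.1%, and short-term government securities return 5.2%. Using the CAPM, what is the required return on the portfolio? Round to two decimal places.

17.84%

β_Ingram = 0.507 × 50.16% / 17.82% = 1.4271
β_Renshaw = 0.745 × 32.40% / 17.82% = 1.3545
β_Arden = 0.236 × 41.31% / 17.82% = 0.5471
β_Orrin = 0.785 × 49.71% / 17.82% = 2.1898
β_Eskola = 0.783 × 36.26% / 17.82% = 1.5932
β_P = Σ w_i β_i = 0.21×1.4271 + 0.19×1.3545 + 0.21×0.5471 + 0.16×2.1898 + 0.23×1.5932 = 1.3887
E(R_P) = R_f + β_P × MRP = 5.2% + 1.3887 × 9.1% = 17.84%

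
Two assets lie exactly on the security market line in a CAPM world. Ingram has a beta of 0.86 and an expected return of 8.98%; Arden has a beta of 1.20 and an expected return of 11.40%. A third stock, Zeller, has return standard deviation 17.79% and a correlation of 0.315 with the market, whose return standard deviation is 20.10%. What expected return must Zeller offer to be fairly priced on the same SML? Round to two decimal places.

MRP = (11.40% − 8.98%) / (1.20 − 0.86) = 7.1176%
R_f = 8.98% − 0.86 × 7.1176% = 2.8589%
β_Zeller = ρ·σ_i/σ_m = 0.315 × 17.79 / 20.10 = 0.2788
E(R_Zeller) = R_f + β × MRP = 2.8589% + 0.2788 × 7.1176% = 4.84%

4.84%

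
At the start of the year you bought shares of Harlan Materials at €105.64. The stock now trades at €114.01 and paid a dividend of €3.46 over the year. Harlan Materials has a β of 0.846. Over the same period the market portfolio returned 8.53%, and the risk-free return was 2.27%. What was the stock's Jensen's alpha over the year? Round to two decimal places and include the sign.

+3.63%

Realised HPR = (P1 + D1 − P0) / P0 = (114.01 + 3.46 − 105.64) / 105.64 = 11.83 / 105.64 = 11.1984%
MRP = 8.53% − 2.27% = 6.26%
CAPM required = R_f + β·MRP = 2.27% + 0.846 × 6.26% = 7.56596%
α = realised − required = 11.1984% − 7.56596% = +3.63%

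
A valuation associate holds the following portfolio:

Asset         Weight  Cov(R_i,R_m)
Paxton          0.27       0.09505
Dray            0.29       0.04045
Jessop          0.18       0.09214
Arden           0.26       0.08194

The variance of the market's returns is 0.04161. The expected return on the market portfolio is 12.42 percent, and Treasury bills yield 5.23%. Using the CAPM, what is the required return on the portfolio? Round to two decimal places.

β_Paxton = 0.09505 / 0.04161 = 2.2843
β_Dray = 0.04045 / 0.04161 = 0.9721
β_Jessop = 0.09214 / 0.04161 = 2.2144
β_Arden = 0.08194 / 0.04161 = 1.9692
β_P = Σ w_i β_i = 0.27×2.2843 + 0.29×0.9721 + 0.18×2.2144 + 0.26×1.9692 = 1.8093
MRP = 12.42% − 5.23% = 7.19%
E(R_P) = R_f + β_P × MRP = 5.23% + 1.8093 × 7.19% = 18.24%

18.24%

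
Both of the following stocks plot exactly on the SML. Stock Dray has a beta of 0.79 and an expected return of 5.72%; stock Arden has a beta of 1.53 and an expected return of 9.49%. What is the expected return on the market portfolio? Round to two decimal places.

6.79%

Both satisfy E(R) = R_f + β·MRP, so the slope of the SML is
MRP = (9.49% − 5.72%) / (1.53 − 0.79) = 3.77% / 0.74 = 5.0946%
R_f = E(R_Dray) − β_Dray·MRP = 5.72% − 0.79 × 5.0946% = 1.6953%
E(R_m) = R_f + MRP = 1.6953% + 5.0946% = 6.79%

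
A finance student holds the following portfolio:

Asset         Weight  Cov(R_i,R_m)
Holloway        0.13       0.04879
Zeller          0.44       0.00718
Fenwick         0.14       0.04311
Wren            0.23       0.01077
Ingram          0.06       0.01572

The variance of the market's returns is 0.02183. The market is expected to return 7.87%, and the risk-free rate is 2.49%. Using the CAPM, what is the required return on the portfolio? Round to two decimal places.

7.16%

β_Holloway = 0.04879 / 0.02183 = 2.2350
β_Zeller = 0.00718 / 0.02183 = 0.3289
β_Fenwick = 0.04311 / 0.02183 = 1.9748
β_Wren = 0.01077 / 0.02183 = 0.4934
β_Ingram = 0.01572 / 0.02183 = 0.7201
β_P = Σ w_i β_i = 0.13×2.2350 + 0.44×0.3289 + 0.14×1.9748 + 0.23×0.4934 + 0.06×0.7201 = 0.8684
MRP = 7.87% − 2.49% = 5.38%
E(R_P) = R_f + β_P × MRP = 2.49% + 0.8684 × 5.38% = 7.16%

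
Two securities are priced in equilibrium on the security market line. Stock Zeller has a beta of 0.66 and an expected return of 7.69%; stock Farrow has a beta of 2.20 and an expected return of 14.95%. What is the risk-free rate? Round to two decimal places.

4.58%

Both satisfy E(R) = R_f + β·MRP, so the slope of the SML is
MRP = (14.95% − 7.69%) / (2.20 − 0.66) = 7.26% / 1.54 = 4.7143%
R_f = E(R_Zeller) − β_Zeller·MRP = 7.69% − 0.66 × 4.7143% = 4.5786%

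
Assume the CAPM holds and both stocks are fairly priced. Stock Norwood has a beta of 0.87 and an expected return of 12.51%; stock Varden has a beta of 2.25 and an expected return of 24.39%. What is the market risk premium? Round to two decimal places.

Both satisfy E(R) = R_f + β·MRP, so the slope of the SML is
MRP = (24.39% − 12.51%) / (2.25 − 0.87) = 11.88% / 1.38 = 8.6087%

8.61%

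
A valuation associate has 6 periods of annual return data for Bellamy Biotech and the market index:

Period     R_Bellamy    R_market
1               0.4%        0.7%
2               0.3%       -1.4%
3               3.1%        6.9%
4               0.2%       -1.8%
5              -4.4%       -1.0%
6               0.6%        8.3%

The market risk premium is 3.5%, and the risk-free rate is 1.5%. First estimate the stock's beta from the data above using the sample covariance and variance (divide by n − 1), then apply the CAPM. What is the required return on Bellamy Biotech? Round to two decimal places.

Mean R_i = (0.4 + 0.3 + 3.1 + 0.2 − 4.4 + 0.6) / 6 = 0.0333%
Mean R_m = (0.7 − 1.4 + 6.9 − 1.8 − 1.0 + 8.3) / 6 = 1.9500%
Σ(R_i − R̄_i)(R_m − R̄_m) = 29.8800  ⇒  Cov = 29.8800 / 5 = 5.9760
Σ(R_m − R̄_m)² = 100.3750  ⇒  Var(R_m) = 100.3750 / 5 = 20.0750
β = Cov / Var(R_m) = 5.9760 / 20.0750 = 0.2977
E(R) = R_f + β × MRP = 1.5% + 0.2977 × 3.5% = 2.54%

2.54%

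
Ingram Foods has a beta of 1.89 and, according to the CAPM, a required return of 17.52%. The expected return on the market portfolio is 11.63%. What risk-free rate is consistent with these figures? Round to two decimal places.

5.01%

E(R) = R_f + β(E(R_m) − R_f) = R_f(1 − β) + β·E(R_m)
17.52% = R_f × (1 − 1.89) + 1.89 × 11.63%
17.52% = R_f × -0.89 + 21.9807%
R_f = (17.52% − 21.9807%) / -0.89 = 5.01%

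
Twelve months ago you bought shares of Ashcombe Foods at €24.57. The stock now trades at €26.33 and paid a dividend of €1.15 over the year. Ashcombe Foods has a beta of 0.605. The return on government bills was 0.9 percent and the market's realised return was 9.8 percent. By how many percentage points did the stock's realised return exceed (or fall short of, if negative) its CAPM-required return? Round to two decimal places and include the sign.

+5.56%

Realised HPR = (P1 + D1 − P0) / P0 = (26.33 + 1.15 − 24.57) / 24.57 = 2.91 / 24.57 = 11.8437%
MRP = 9.8% − 0.9% = 8.90%
CAPM required = R_f + β·MRP = 0.9% + 0.605 × 8.9% = 6.2845%
α = realised − required = 11.8437% − 6.2845% = +5.56%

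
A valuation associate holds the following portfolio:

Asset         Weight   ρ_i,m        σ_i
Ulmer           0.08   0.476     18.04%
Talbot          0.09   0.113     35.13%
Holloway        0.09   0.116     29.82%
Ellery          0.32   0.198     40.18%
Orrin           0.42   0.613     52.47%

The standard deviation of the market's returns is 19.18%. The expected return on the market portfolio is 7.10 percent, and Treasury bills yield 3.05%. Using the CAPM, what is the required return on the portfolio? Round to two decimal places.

6.73%

β_Ulmer = 0.476 × 18.04% / 19.18% = 0.4477
β_Talbot = 0.113 × 35.13% / 19.18% = 0.2070
β_Holloway = 0.116 × 29.82% / 19.18% = 0.1804
β_Ellery = 0.198 × 40.18% / 19.18% = 0.4148
β_Orrin = 0.613 × 52.47% / 19.18% = 1.6770
β_P = Σ w_i β_i = 0.08×0.4477 + 0.09×0.2070 + 0.09×0.1804 + 0.32×0.4148 + 0.42×1.6770 = 0.9078
MRP = 7.10% − 3.05% = 4.05%
E(R_P) = R_f + β_P × MRP = 3.05% + 0.9078 × 4.05% = 6.73%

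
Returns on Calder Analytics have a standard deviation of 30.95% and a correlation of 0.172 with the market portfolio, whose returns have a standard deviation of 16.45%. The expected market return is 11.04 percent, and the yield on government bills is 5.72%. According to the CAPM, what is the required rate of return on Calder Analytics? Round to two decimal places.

β = ρ × σ_i / σ_m = 0.172 × 30.95% / 16.45% = 0.3236
MRP = 11.04% − 5.72% = 5.32%
E(R) = 5.72% + 0.3236 × 5.32% = 7.44%

7.44%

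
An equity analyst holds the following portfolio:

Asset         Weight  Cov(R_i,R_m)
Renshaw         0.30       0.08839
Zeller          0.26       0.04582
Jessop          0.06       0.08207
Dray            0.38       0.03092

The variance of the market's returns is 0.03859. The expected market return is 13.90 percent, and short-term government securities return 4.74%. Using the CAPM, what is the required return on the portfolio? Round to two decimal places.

β_Renshaw = 0.08839 / 0.03859 = 2.2905
β_Zeller = 0.04582 / 0.03859 = 1.1874
β_Jessop = 0.08207 / 0.03859 = 2.1267
β_Dray = 0.03092 / 0.03859 = 0.8012
β_P = Σ w_i β_i = 0.30×2.2905 + 0.26×1.1874 + 0.06×2.1267 + 0.38×0.8012 = 1.4279
MRP = 13.90% − 4.74% = 9.16%
E(R_P) = R_f + β_P × MRP = 4.74% + 1.4279 × 9.16% = 17.82%

17.82%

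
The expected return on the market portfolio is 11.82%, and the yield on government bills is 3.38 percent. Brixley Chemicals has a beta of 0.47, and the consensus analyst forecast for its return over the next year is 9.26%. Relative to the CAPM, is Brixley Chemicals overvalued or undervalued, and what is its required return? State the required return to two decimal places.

Undervalued; required return 7.35%

MRP = 11.82% − 3.38% = 8.44%
Required return = R_f + β·MRP = 3.38% + 0.47 × 8.44% = 7.35%
Forecast 9.26% > required 7.35% → the stock plots above the SML → undervalued.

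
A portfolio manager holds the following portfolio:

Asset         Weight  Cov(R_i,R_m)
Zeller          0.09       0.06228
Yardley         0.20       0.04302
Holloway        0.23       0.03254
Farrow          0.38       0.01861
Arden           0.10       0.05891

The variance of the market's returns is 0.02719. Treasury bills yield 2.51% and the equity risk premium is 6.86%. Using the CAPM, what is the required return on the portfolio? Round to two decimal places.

β_Zeller = 0.06228 / 0.02719 = 2.2905
β_Yardley = 0.04302 / 0.02719 = 1.5822
β_Holloway = 0.03254 / 0.02719 = 1.1968
β_Farrow = 0.01861 / 0.02719 = 0.6844
β_Arden = 0.05891 / 0.02719 = 2.1666
β_P = Σ w_i β_i = 0.09×2.2905 + 0.20×1.5822 + 0.23×1.1968 + 0.38×0.6844 + 0.10×2.1666 = 1.2746
E(R_P) = R_f + β_P × MRP = 2.51% + 1.2746 × 6.86% = 11.25%

11.25%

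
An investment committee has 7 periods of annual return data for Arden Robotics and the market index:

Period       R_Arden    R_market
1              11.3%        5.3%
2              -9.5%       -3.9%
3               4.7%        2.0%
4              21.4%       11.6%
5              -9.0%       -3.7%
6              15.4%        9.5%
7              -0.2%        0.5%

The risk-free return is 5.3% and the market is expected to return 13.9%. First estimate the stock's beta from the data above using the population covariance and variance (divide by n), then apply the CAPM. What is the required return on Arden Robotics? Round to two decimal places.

22.03%

Mean R_i = (11.3 − 9.5 + 4.7 + 21.4 − 9.0 + 15.4 − 0.2) / 7 = 4.8714%
Mean R_m = (5.3 − 3.9 + 2.0 + 11.6 − 3.7 + 9.5 + 0.5) / 7 = 3.0429%
Σ(R_i − R̄_i)(R_m − R̄_m) = 430.3186  ⇒  Cov = 430.3186 / 7 = 61.4741
Σ(R_m − R̄_m)² = 221.2371  ⇒  Var(R_m) = 221.2371 / 7 = 31.6053
β = Cov / Var(R_m) = 61.4741 / 31.6053 = 1.9451
MRP = 13.9% − 5.3% = 8.60%
E(R) = R_f + β × MRP = 5.3% + 1.9451 × 8.6% = 22.03%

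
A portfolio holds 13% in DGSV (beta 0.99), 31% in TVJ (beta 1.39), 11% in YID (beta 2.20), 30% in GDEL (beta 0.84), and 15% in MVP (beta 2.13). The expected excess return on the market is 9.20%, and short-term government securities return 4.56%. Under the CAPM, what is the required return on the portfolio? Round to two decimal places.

β_P = Σ w_i β_i = 0.13×0.99 + 0.31×1.39 + 0.11×2.20 + 0.30×0.84 + 0.15×2.13 = 1.3731
E(R_P) = R_f + β_P × MRP = 4.56% + 1.3731 × 9.20% = 17.19%

17.19%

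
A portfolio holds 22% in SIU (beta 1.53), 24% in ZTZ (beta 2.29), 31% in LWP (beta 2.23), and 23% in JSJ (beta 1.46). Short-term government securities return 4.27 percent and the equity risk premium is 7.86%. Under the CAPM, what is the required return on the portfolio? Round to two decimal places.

19.31%

β_P = Σ w_i β_i = 0.22×1.53 + 0.24×2.29 + 0.31×2.23 + 0.23×1.46 = 1.9133
E(R_P) = R_f + β_P × MRP = 4.27% + 1.9133 × 7.86% = 19.31%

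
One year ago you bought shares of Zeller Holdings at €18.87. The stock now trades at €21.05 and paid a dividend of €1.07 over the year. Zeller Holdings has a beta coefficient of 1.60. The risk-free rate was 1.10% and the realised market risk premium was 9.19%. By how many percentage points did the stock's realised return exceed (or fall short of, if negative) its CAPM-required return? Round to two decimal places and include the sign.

+1.42%

Realised HPR = (P1 + D1 − P0) / P0 = (21.05 + 1.07 − 18.87) / 18.87 = 3.25 / 18.87 = 17.2231%
CAPM required = R_f + β·MRP = 1.10% + 1.60 × 9.19% = 15.8040%
α = realised − required = 17.2231% − 15.8040% = +1.42%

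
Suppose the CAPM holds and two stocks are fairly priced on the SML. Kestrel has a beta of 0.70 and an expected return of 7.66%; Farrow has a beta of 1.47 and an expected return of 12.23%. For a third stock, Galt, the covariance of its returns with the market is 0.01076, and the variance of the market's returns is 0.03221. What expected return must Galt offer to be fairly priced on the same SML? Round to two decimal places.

5.49%

MRP = (12.23% − 7.66%) / (1.47 − 0.70) = 5.9351%
R_f = 7.66% − 0.70 × 5.9351% = 3.5054%
β_Galt = Cov / Var(R_m) = 0.01076 / 0.03221 = 0.3341
E(R_Galt) = R_f + β × MRP = 3.5054% + 0.3341 × 5.9351% = 5.49%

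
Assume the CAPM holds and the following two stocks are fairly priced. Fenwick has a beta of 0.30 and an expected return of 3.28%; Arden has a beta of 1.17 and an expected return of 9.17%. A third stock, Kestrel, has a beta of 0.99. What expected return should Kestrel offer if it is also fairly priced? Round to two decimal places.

MRP (SML slope) = (9.17% − 3.28%) / (1.17 − 0.30) = 5.89% / 0.87 = 6.7701%
R_f (intercept) = 3.28% − 0.30 × 6.7701% = 1.2490%
E(R_Kestrel) = R_f + β × MRP = 1.2490% + 0.99 × 6.7701% = 7.95%

7.95%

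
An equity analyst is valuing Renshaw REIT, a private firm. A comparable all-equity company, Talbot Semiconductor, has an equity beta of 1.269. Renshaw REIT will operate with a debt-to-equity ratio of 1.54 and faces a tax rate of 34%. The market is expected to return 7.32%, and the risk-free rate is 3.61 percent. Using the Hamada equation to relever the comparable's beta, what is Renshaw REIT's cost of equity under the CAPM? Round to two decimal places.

13.10%

β_L = β_U × [1 + (1 − t)(D/E)] = 1.269 × [1 + (1 − 0.34) × 1.54]
    = 1.269 × [1 + 0.66 × 1.54] = 1.269 × 2.0164 = 2.5588
MRP = 7.32% − 3.61% = 3.71%
E(R) = R_f + β_L × MRP = 3.61% + 2.5588 × 3.71% = 13.10%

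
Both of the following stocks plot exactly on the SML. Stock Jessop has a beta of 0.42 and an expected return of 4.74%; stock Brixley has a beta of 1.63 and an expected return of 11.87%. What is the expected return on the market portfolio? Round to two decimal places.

Both satisfy E(R) = R_f + β·MRP, so the slope of the SML is
MRP = (11.87% − 4.74%) / (1.63 − 0.42) = 7.13% / 1.21 = 5.8926%
R_f = E(R_Jessop) − β_Jessop·MRP = 4.74% − 0.42 × 5.8926% = 2.2651%
E(R_m) = R_f + MRP = 2.2651% + 5.8926% = 8.16%

8.16%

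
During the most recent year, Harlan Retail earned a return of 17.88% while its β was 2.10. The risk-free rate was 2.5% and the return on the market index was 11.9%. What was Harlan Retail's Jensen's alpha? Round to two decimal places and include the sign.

-4.36%

Market excess return = 11.9% − 2.5% = 9.40%
CAPM benchmark = R_f + β(R_m − R_f) = 2.5% + 2.10 × 9.4% = 22.2400%
α = actual − benchmark = 17.88% − 22.2400% = -4.36%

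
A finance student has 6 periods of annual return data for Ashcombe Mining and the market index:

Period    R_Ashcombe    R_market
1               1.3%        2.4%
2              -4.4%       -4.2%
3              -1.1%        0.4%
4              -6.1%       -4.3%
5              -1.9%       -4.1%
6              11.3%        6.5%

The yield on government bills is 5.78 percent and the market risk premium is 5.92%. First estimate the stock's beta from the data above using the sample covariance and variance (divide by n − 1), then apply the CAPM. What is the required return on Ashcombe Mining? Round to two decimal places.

13.42%

Mean R_i = (1.3 − 4.4 − 1.1 − 6.1 − 1.9 + 11.3) / 6 = -0.1500%
Mean R_m = (2.4 − 4.2 + 0.4 − 4.3 − 4.1 + 6.5) / 6 = -0.5500%
Σ(R_i − R̄_i)(R_m − R̄_m) = 128.1350  ⇒  Cov = 128.1350 / 5 = 25.6270
Σ(R_m − R̄_m)² = 99.2950  ⇒  Var(R_m) = 99.2950 / 5 = 19.8590
β = Cov / Var(R_m) = 25.6270 / 19.8590 = 1.2904
E(R) = R_f + β × MRP = 5.78% + 1.2904 × 5.92% = 13.42%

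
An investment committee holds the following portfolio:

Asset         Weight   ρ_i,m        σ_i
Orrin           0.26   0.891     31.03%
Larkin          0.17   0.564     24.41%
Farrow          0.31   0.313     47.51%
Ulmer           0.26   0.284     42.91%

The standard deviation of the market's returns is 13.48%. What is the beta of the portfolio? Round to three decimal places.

1.284

β_Orrin = 0.891 × 31.03% / 13.48% = 2.0510
β_Larkin = 0.564 × 24.41% / 13.48% = 1.0213
β_Farrow = 0.313 × 47.51% / 13.48% = 1.1032
β_Ulmer = 0.284 × 42.91% / 13.48% = 0.9040
β_P = Σ w_i β_i = 0.26×2.0510 + 0.17×1.0213 + 0.31×1.1032 + 0.26×0.9040 = 1.2839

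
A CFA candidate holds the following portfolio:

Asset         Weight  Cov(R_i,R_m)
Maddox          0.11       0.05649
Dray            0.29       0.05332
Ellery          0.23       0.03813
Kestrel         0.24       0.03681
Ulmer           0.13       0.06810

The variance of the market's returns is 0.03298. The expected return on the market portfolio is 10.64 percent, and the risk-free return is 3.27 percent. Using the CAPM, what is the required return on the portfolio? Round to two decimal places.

14.03%

β_Maddox = 0.05649 / 0.03298 = 1.7129
β_Dray = 0.05332 / 0.03298 = 1.6167
β_Ellery = 0.03813 / 0.03298 = 1.1562
β_Kestrel = 0.03681 / 0.03298 = 1.1161
β_Ulmer = 0.06810 / 0.03298 = 2.0649
β_P = Σ w_i β_i = 0.11×1.7129 + 0.29×1.6167 + 0.23×1.1562 + 0.24×1.1161 + 0.13×2.0649 = 1.4595
MRP = 10.64% − 3.27% = 7.37%
E(R_P) = R_f + β_P × MRP = 3.27% + 1.4595 × 7.37% = 14.03%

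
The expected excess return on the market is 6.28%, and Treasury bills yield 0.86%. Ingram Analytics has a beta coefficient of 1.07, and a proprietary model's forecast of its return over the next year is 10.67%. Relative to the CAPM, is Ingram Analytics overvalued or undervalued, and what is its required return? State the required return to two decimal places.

Undervalued; required return 7.58%

Required return = R_f + β·MRP = 0.86% + 1.07 × 6.28% = 7.58%
Forecast 10.67% > required 7.58% → the stock plots above the SML → undervalued.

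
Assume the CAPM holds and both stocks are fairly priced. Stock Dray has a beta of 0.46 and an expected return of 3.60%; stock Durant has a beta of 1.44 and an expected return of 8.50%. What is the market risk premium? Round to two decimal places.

5.00%

Both satisfy E(R) = R_f + β·MRP, so the slope of the SML is
MRP = (8.50% − 3.60%) / (1.44 − 0.46) = 4.90% / 0.98 = 5.0000%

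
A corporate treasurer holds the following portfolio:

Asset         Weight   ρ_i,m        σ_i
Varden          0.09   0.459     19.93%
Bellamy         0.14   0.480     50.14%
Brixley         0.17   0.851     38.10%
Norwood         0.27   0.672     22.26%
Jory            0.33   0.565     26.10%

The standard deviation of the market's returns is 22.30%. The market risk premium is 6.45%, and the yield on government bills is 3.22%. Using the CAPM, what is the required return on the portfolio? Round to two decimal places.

8.60%

β_Varden = 0.459 × 19.93% / 22.30% = 0.4102
β_Bellamy = 0.480 × 50.14% / 22.30% = 1.0792
β_Brixley = 0.851 × 38.10% / 22.30% = 1.4540
β_Norwood = 0.672 × 22.26% / 22.30% = 0.6708
β_Jory = 0.565 × 26.10% / 22.30% = 0.6613
β_P = Σ w_i β_i = 0.09×0.4102 + 0.14×1.0792 + 0.17×1.4540 + 0.27×0.6708 + 0.33×0.6613 = 0.8345
E(R_P) = R_f + β_P × MRP = 3.22% + 0.8345 × 6.45% = 8.60%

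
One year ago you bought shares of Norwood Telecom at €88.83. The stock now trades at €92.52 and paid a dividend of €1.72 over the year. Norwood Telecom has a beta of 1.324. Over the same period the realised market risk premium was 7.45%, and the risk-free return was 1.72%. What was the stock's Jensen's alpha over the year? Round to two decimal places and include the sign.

Realised HPR = (P1 + D1 − P0) / P0 = (92.52 + 1.72 − 88.83) / 88.83 = 5.41 / 88.83 = 6.0903%
CAPM required = R_f + β·MRP = 1.72% + 1.324 × 7.45% = 11.58380%
α = realised − required = 6.0903% − 11.58380% = -5.49%

-5.49%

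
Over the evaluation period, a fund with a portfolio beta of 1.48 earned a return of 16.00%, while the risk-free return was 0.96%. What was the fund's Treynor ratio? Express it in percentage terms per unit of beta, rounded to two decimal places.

Treynor = (R_P − R_f) / β_P = (16.00% − 0.96%) / 1.4800 = 15.04% / 1.4800 = 10.16%

10.16%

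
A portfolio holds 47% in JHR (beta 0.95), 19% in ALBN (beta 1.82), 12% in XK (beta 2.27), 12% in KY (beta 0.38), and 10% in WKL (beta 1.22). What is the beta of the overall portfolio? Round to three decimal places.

β_P = Σ w_i β_i = 0.47×0.95 + 0.19×1.82 + 0.12×2.27 + 0.12×0.38 + 0.10×1.22 = 1.2323

1.232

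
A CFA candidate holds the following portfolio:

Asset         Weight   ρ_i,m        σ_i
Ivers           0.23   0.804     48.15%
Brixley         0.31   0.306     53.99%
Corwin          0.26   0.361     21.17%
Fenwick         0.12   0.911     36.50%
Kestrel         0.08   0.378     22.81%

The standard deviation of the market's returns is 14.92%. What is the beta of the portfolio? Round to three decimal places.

1.387

β_Ivers = 0.804 × 48.15% / 14.92% = 2.5947
β_Brixley = 0.306 × 53.99% / 14.92% = 1.1073
β_Corwin = 0.361 × 21.17% / 14.92% = 0.5122
β_Fenwick = 0.911 × 36.50% / 14.92% = 2.2287
β_Kestrel = 0.378 × 22.81% / 14.92% = 0.5779
β_P = Σ w_i β_i = 0.23×2.5947 + 0.31×1.1073 + 0.26×0.5122 + 0.12×2.2287 + 0.08×0.5779 = 1.3869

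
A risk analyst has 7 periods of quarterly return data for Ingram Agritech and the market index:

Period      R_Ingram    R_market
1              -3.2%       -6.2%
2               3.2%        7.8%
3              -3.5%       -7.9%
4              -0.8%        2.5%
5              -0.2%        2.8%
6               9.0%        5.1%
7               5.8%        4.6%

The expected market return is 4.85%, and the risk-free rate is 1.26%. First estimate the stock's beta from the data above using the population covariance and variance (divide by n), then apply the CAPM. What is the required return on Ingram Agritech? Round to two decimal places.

Mean R_i = (-3.2 + 3.2 − 3.5 − 0.8 − 0.2 + 9.0 + 5.8) / 7 = 1.4714%
Mean R_m = (-6.2 + 7.8 − 7.9 + 2.5 + 2.8 + 5.1 + 4.6) / 7 = 1.2429%
Σ(R_i − R̄_i)(R_m − R̄_m) = 129.6686  ⇒  Cov = 129.6686 / 7 = 18.5241
Σ(R_m − R̄_m)² = 212.1371  ⇒  Var(R_m) = 212.1371 / 7 = 30.3053
β = Cov / Var(R_m) = 18.5241 / 30.3053 = 0.6112
MRP = 4.85% − 1.26% = 3.59%
E(R) = R_f + β × MRP = 1.26% + 0.6112 × 3.59% = 3.45%

3.45%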